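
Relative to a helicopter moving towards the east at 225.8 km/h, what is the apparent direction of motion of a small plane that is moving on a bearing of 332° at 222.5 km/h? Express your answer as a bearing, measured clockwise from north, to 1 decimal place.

300.7°

Taking east as x and north as y: small plane velocity = (-104.457, 196.456) km/h; helicopter velocity = (225.800, 0.000) km/h.
Velocity of small plane relative to helicopter = (-104.457, 196.456) − (225.800, 0.000) = (-330.257, 196.456) km/h.
Bearing = atan2(-330.26, 196.46) = 300.75° clockwise from north.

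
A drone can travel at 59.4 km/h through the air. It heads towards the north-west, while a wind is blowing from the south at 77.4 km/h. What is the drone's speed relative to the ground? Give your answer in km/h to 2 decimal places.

126.57 km/h

Taking east as x and north as y: velocity relative to the air = (-42.002, 42.002) km/h; the air relative to ground = (0.000, 77.400) km/h.
Velocity relative to ground = (-42.002, 42.002) + (0.000, 77.400) = (-42.002, 119.402) km/h.
Speed = |(-42.002, 119.402)| = 126.574 km/h.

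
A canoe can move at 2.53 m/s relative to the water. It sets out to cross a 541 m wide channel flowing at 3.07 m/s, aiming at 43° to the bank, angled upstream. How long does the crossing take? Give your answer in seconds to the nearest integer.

The component of the canoe's velocity perpendicular to the bank is 2.53 × sin 43° = 1.725 m/s.
Only the cross-stream component determines the crossing time; the current contributes nothing perpendicular to the bank.
Time = 541 / 1.725 = 313.540 s.

314 s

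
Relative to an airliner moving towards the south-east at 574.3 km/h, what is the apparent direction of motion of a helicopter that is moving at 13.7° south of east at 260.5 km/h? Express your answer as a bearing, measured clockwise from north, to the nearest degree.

Taking east as x and north as y: helicopter velocity = (253.089, -61.696) km/h; airliner velocity = (406.091, -406.091) km/h.
Velocity of helicopter relative to airliner = (253.089, -61.696) − (406.091, -406.091) = (-153.003, 344.395) km/h.
Bearing = atan2(-153.00, 344.40) = 336.05° clockwise from north.

336°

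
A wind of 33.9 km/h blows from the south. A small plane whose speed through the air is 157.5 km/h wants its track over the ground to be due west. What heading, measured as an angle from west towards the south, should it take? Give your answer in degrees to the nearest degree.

12°

The wind pushes perpendicular to the desired track; the heading must have a component into the wind equal to 33.9 km/h: 157.5 sin θ = 33.9.
sin θ = 0.2152, so θ = 12.429°.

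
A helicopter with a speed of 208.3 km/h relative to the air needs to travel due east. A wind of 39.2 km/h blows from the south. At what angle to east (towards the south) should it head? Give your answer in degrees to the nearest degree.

11°

The wind pushes perpendicular to the desired track; the heading must have a component into the wind equal to 39.2 km/h: 208.3 sin θ = 39.2.
sin θ = 0.1882, so θ = 10.847°.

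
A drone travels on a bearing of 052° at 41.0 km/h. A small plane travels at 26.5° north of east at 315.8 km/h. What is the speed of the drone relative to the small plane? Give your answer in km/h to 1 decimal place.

Taking east as x and north as y: drone velocity = (32.308, 25.242) km/h; small plane velocity = (282.620, 140.909) km/h.
Velocity of drone relative to small plane = (32.308, 25.242) − (282.620, 140.909) = (-250.312, -115.667) km/h.
Magnitude = |(-250.312, -115.667)| = 275.744 km/h.

275.7 km/h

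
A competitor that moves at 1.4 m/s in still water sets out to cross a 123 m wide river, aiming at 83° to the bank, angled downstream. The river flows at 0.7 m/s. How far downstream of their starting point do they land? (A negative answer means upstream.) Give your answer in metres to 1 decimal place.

77.1 m

Perpendicular speed = 1.390 m/s; crossing time = 123 / 1.390 = 88.517 s.
Net downstream speed = 0.871 m/s.
Drift = 0.871 × 88.517 = 77.064 m (downstream).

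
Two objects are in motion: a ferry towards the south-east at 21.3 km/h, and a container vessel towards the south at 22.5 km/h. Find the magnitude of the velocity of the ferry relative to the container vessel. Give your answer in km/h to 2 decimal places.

Taking east as x and north as y: ferry velocity = (15.061, -15.061) km/h; container vessel velocity = (0.000, -22.500) km/h.
Velocity of ferry relative to container vessel = (15.061, -15.061) − (0.000, -22.500) = (15.061, 7.439) km/h.
Magnitude = |(15.061, 7.439)| = 16.798 km/h.

16.80 km/h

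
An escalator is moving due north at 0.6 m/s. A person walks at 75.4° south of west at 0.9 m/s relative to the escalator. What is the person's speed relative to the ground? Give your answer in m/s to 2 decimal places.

0.35 m/s

Taking east as x and north as y: escalator velocity = (0.000, 0.600) m/s; person velocity relative to escalator = (-0.227, -0.871) m/s.
Velocity relative to ground = (0.000, 0.600) + (-0.227, -0.871) = (-0.227, -0.271) m/s.
Speed = |(-0.227, -0.271)| = 0.353 m/s.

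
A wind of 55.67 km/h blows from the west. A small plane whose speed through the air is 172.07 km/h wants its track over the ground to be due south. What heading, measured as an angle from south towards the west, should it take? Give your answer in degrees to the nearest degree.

The wind pushes perpendicular to the desired track; the heading must have a component into the wind equal to 55.67 km/h: 172.07 sin θ = 55.67.
sin θ = 0.3235, so θ = 18.877°.

19°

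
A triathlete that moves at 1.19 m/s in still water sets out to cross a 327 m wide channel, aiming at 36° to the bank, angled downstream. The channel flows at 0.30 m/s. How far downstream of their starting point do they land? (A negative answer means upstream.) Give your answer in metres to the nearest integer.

590 m

Perpendicular speed = 0.699 m/s; crossing time = 327 / 0.699 = 467.501 s.
Net downstream speed = 1.263 m/s.
Drift = 1.263 × 467.501 = 590.327 m (downstream).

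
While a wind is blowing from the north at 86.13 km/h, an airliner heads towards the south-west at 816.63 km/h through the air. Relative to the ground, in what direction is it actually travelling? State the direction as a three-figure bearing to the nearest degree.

Taking east as x and north as y: velocity relative to the air = (-577.445, -577.445) km/h; the air relative to ground = (0.000, -86.130) km/h.
Velocity relative to ground = (-577.445, -577.445) + (0.000, -86.130) = (-577.445, -663.575) km/h.
Bearing = atan2(-577.44, -663.57) = 221.03° clockwise from north.

221°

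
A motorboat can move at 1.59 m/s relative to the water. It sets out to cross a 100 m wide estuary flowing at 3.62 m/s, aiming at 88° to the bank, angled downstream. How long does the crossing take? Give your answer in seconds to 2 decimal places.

The component of the motorboat's velocity perpendicular to the bank is 1.59 × sin 88° = 1.589 m/s.
Only the cross-stream component determines the crossing time; the current contributes nothing perpendicular to the bank.
Time = 100 / 1.589 = 62.931 s.

62.93 s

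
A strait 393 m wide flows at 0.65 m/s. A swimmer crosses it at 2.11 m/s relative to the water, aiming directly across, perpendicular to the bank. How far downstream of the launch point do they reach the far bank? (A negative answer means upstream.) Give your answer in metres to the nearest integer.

Perpendicular speed = 2.110 m/s; crossing time = 393 / 2.110 = 186.256 s.
Net downstream speed = 0.650 m/s.
Drift = 0.650 × 186.256 = 121.066 m (downstream).

121 m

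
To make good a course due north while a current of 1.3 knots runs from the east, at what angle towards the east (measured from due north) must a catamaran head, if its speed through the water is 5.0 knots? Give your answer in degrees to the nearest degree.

The current pushes perpendicular to the desired track; the heading must have a component into the current equal to 1.3 knots: 5.0 sin θ = 1.3.
sin θ = 0.2600, so θ = 15.070°.

15°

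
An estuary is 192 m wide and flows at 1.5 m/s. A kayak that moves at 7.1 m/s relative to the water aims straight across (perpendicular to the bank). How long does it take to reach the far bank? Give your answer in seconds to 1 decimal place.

27.0 s

The component of the kayak's velocity perpendicular to the bank is 7.1 m/s.
The flow acts along the bank and has no component across it.
Time = 192 / 7.100 = 27.042 s.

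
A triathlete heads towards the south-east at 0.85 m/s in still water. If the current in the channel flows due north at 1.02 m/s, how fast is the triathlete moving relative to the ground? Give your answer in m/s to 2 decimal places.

0.73 m/s

Taking east as x and north as y: velocity relative to the water = (0.601, -0.601) m/s; the water relative to ground = (0.000, 1.020) m/s.
Velocity relative to ground = (0.601, -0.601) + (0.000, 1.020) = (0.601, 0.419) m/s.
Speed = |(0.601, 0.419)| = 0.733 m/s.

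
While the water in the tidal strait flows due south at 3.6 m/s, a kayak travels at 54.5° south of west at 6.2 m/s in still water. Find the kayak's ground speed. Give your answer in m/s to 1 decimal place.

9.4 m/s

Taking east as x and north as y: velocity relative to the water = (-3.600, -5.048) m/s; the water relative to ground = (0.000, -3.600) m/s.
Velocity relative to ground = (-3.600, -5.048) + (0.000, -3.600) = (-3.600, -8.648) m/s.
Speed = |(-3.600, -8.648)| = 9.367 m/s.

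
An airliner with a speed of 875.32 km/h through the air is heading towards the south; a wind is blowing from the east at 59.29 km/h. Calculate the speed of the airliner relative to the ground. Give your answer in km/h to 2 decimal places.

877.33 km/h

Taking east as x and north as y: velocity relative to the air = (0.000, -875.320) km/h; the air relative to ground = (-59.290, 0.000) km/h.
Velocity relative to ground = (0.000, -875.320) + (-59.290, 0.000) = (-59.290, -875.320) km/h.
Speed = |(-59.290, -875.320)| = 877.326 km/h.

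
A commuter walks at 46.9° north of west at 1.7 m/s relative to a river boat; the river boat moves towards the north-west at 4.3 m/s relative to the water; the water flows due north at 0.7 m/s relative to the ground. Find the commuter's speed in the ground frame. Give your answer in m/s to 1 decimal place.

In east/north components (m/s): commuter relative to river boat = (-1.162, 1.241); river boat relative to water = (-3.041, 3.041); water relative to ground = (0.000, 0.700).
Sum = (-4.202, 4.982) m/s.
Speed = |(-4.202, 4.982)| = 6.517 m/s.

6.5 m/s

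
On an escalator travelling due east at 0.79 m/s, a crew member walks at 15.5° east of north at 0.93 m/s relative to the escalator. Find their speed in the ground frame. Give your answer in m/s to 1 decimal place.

Taking east as x and north as y: escalator velocity = (0.790, 0.000) m/s; crew member velocity relative to escalator = (0.249, 0.896) m/s.
Velocity relative to ground = (0.790, 0.000) + (0.249, 0.896) = (1.039, 0.896) m/s.
Speed = |(1.039, 0.896)| = 1.372 m/s.

1.4 m/s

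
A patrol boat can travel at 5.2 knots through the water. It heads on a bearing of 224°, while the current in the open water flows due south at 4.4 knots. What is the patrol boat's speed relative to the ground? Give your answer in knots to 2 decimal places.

8.91 knots

Taking east as x and north as y: velocity relative to the water = (-3.612, -3.741) knots; the water relative to ground = (0.000, -4.400) knots.
Velocity relative to ground = (-3.612, -3.741) + (0.000, -4.400) = (-3.612, -8.141) knots.
Speed = |(-3.612, -8.141)| = 8.906 knots.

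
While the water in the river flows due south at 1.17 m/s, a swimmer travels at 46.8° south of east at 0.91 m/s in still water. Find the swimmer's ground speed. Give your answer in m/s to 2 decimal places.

Taking east as x and north as y: velocity relative to the water = (0.623, -0.663) m/s; the water relative to ground = (0.000, -1.170) m/s.
Velocity relative to ground = (0.623, -0.663) + (0.000, -1.170) = (0.623, -1.833) m/s.
Speed = |(0.623, -1.833)| = 1.936 m/s.

1.94 m/s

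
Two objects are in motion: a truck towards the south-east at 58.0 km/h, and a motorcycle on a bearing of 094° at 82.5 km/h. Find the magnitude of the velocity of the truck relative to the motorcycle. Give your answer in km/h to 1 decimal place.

Taking east as x and north as y: truck velocity = (41.012, -41.012) km/h; motorcycle velocity = (82.299, -5.755) km/h.
Velocity of truck relative to motorcycle = (41.012, -41.012) − (82.299, -5.755) = (-41.287, -35.257) km/h.
Magnitude = |(-41.287, -35.257)| = 54.293 km/h.

54.3 km/h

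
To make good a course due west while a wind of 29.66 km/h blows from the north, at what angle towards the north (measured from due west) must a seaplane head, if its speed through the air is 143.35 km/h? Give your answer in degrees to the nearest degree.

12°

The wind pushes perpendicular to the desired track; the heading must have a component into the wind equal to 29.66 km/h: 143.35 sin θ = 29.66.
sin θ = 0.2069, so θ = 11.941°.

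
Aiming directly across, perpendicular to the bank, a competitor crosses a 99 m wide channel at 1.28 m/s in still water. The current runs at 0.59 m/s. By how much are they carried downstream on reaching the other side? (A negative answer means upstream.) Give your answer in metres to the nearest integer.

46 m

Perpendicular speed = 1.280 m/s; crossing time = 99 / 1.280 = 77.344 s.
Net downstream speed = 0.590 m/s.
Drift = 0.590 × 77.344 = 45.633 m (downstream).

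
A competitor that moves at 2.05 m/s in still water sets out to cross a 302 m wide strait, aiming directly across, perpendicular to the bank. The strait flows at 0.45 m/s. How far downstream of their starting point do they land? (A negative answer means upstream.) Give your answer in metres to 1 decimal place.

66.3 m

Perpendicular speed = 2.050 m/s; crossing time = 302 / 2.050 = 147.317 s.
Net downstream speed = 0.450 m/s.
Drift = 0.450 × 147.317 = 66.293 m (downstream).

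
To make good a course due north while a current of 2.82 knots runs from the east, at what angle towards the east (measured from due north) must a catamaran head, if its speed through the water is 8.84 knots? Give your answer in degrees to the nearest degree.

19°

The current pushes perpendicular to the desired track; the heading must have a component into the current equal to 2.82 knots: 8.84 sin θ = 2.82.
sin θ = 0.3190, so θ = 18.603°.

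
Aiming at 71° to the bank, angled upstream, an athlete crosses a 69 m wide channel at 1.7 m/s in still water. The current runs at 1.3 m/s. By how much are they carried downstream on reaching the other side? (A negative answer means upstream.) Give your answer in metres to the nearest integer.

32 m

Perpendicular speed = 1.607 m/s; crossing time = 69 / 1.607 = 42.927 s.
Net downstream speed = 0.747 m/s.
Drift = 0.747 × 42.927 = 32.046 m (downstream).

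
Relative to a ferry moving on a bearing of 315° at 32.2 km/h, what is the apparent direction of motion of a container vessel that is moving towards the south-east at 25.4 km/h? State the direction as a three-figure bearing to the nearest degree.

Taking east as x and north as y: container vessel velocity = (17.961, -17.961) km/h; ferry velocity = (-22.769, 22.769) km/h.
Velocity of container vessel relative to ferry = (17.961, -17.961) − (-22.769, 22.769) = (40.729, -40.729) km/h.
Bearing = atan2(40.73, -40.73) = 135.00° clockwise from north.

135°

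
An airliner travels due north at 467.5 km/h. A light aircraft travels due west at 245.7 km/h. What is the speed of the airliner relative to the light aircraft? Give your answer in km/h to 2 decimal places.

528.13 km/h

Taking east as x and north as y: airliner velocity = (0.000, 467.500) km/h; light aircraft velocity = (-245.700, 0.000) km/h.
Velocity of airliner relative to light aircraft = (0.000, 467.500) − (-245.700, 0.000) = (245.700, 467.500) km/h.
Magnitude = |(245.700, 467.500)| = 528.133 km/h.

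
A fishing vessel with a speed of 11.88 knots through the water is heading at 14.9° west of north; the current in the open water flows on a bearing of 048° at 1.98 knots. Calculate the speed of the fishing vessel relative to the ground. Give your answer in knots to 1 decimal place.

Taking east as x and north as y: velocity relative to the water = (-3.055, 11.481) knots; the water relative to ground = (1.471, 1.325) knots.
Velocity relative to ground = (-3.055, 11.481) + (1.471, 1.325) = (-1.583, 12.805) knots.
Speed = |(-1.583, 12.805)| = 12.903 knots.

12.9 knots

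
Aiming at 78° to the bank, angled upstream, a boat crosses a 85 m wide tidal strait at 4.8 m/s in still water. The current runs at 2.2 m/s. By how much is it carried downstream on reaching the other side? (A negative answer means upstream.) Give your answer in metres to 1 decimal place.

21.8 m

Perpendicular speed = 4.695 m/s; crossing time = 85 / 4.695 = 18.104 s.
Net downstream speed = 1.202 m/s.
Drift = 1.202 × 18.104 = 21.761 m (downstream).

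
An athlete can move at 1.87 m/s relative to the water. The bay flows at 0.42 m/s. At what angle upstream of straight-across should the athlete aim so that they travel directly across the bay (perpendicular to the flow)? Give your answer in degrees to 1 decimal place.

13.0°

To cancel the current, the upstream component of the athlete's velocity must equal the flow: 1.87 sin θ = 0.42.
sin θ = 0.42 / 1.87 = 0.2246.
θ = arcsin(0.2246) = 12.979°.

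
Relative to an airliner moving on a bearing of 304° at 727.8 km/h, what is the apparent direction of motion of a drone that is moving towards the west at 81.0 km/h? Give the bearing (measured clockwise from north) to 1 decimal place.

127.9°

Taking east as x and north as y: drone velocity = (-81.000, 0.000) km/h; airliner velocity = (-603.374, 406.981) km/h.
Velocity of drone relative to airliner = (-81.000, 0.000) − (-603.374, 406.981) = (522.374, -406.981) km/h.
Bearing = atan2(522.37, -406.98) = 127.92° clockwise from north.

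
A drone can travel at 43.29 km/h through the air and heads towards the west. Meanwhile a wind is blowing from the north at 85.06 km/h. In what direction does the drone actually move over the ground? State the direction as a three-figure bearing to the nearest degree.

207°

Taking east as x and north as y: velocity relative to the air = (-43.290, 0.000) km/h; the air relative to ground = (0.000, -85.060) km/h.
Velocity relative to ground = (-43.290, 0.000) + (0.000, -85.060) = (-43.290, -85.060) km/h.
Bearing = atan2(-43.29, -85.06) = 206.97° clockwise from north.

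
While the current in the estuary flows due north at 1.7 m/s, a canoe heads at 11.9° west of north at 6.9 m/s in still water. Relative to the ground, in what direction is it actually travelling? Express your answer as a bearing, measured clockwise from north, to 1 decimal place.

Taking east as x and north as y: velocity relative to the water = (-1.423, 6.752) m/s; the water relative to ground = (0.000, 1.700) m/s.
Velocity relative to ground = (-1.423, 6.752) + (0.000, 1.700) = (-1.423, 8.452) m/s.
Bearing = atan2(-1.42, 8.45) = 350.44° clockwise from north.

350.4°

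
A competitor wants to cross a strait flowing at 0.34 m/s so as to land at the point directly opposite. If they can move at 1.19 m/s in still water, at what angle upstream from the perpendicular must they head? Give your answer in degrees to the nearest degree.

To cancel the current, the upstream component of the competitor's velocity must equal the flow: 1.19 sin θ = 0.34.
sin θ = 0.34 / 1.19 = 0.2857.
θ = arcsin(0.2857) = 16.602°.

17°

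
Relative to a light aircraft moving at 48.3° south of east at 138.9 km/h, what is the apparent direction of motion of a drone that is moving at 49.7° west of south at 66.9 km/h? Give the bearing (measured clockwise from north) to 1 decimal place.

Taking east as x and north as y: drone velocity = (-51.023, -43.270) km/h; light aircraft velocity = (92.400, -103.708) km/h.
Velocity of drone relative to light aircraft = (-51.023, -43.270) − (92.400, -103.708) = (-143.423, 60.438) km/h.
Bearing = atan2(-143.42, 60.44) = 292.85° clockwise from north.

292.9°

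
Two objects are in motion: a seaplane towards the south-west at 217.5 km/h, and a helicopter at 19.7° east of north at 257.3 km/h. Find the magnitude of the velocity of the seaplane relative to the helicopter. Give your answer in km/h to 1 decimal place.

Taking east as x and north as y: seaplane velocity = (-153.796, -153.796) km/h; helicopter velocity = (86.735, 242.240) km/h.
Velocity of seaplane relative to helicopter = (-153.796, -153.796) − (86.735, 242.240) = (-240.530, -396.036) km/h.
Magnitude = |(-240.530, -396.036)| = 463.357 km/h.

463.4 km/h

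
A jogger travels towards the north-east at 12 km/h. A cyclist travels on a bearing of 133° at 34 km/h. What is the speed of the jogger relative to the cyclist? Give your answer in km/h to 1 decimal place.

Taking east as x and north as y: jogger velocity = (8.485, 8.485) km/h; cyclist velocity = (24.866, -23.188) km/h.
Velocity of jogger relative to cyclist = (8.485, 8.485) − (24.866, -23.188) = (-16.381, 31.673) km/h.
Magnitude = |(-16.381, 31.673)| = 35.658 km/h.

35.7 km/h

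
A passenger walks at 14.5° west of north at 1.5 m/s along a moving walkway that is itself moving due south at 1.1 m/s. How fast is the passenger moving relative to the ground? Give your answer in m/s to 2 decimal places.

Taking east as x and north as y: moving walkway velocity = (0.000, -1.100) m/s; passenger velocity relative to moving walkway = (-0.376, 1.452) m/s.
Velocity relative to ground = (0.000, -1.100) + (-0.376, 1.452) = (-0.376, 0.352) m/s.
Speed = |(-0.376, 0.352)| = 0.515 m/s.

0.51 m/s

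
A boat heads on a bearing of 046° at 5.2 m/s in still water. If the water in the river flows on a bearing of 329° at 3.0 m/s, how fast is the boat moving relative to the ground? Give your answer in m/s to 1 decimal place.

6.6 m/s

Taking east as x and north as y: velocity relative to the water = (3.741, 3.612) m/s; the water relative to ground = (-1.545, 2.572) m/s.
Velocity relative to ground = (3.741, 3.612) + (-1.545, 2.572) = (2.195, 6.184) m/s.
Speed = |(2.195, 6.184)| = 6.562 m/s.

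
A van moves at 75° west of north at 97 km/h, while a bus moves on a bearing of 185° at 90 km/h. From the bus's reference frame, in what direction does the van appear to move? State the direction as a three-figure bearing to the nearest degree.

323°

Taking east as x and north as y: van velocity = (-93.695, 25.105) km/h; bus velocity = (-7.844, -89.658) km/h.
Velocity of van relative to bus = (-93.695, 25.105) − (-7.844, -89.658) = (-85.851, 114.763) km/h.
Bearing = atan2(-85.85, 114.76) = 323.20° clockwise from north.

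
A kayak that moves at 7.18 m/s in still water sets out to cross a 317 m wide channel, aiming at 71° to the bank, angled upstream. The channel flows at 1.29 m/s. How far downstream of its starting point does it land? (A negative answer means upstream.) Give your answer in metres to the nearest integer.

Perpendicular speed = 6.789 m/s; crossing time = 317 / 6.789 = 46.694 s.
Net downstream speed = -1.048 m/s.
Drift = -1.048 × 46.694 = -48.916 m (upstream).

-49 m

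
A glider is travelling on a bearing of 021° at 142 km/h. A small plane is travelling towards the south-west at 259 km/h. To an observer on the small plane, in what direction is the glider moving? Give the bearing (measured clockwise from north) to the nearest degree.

037°

Taking east as x and north as y: glider velocity = (50.888, 132.568) km/h; small plane velocity = (-183.141, -183.141) km/h.
Velocity of glider relative to small plane = (50.888, 132.568) − (-183.141, -183.141) = (234.029, 315.709) km/h.
Bearing = atan2(234.03, 315.71) = 36.55° clockwise from north.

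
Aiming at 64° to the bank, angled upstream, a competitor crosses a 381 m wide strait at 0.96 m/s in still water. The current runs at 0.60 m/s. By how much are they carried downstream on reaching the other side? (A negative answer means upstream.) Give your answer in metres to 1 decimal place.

79.1 m

Perpendicular speed = 0.863 m/s; crossing time = 381 / 0.863 = 441.564 s.
Net downstream speed = 0.179 m/s.
Drift = 0.179 × 441.564 = 79.112 m (downstream).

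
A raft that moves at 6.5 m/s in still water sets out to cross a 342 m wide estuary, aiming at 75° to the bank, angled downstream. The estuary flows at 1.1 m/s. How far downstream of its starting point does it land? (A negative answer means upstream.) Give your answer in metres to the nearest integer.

Perpendicular speed = 6.279 m/s; crossing time = 342 / 6.279 = 54.471 s.
Net downstream speed = 2.782 m/s.
Drift = 2.782 × 54.471 = 151.557 m (downstream).

152 m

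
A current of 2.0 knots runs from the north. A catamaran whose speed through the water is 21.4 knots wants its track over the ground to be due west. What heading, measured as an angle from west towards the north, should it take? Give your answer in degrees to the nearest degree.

The current pushes perpendicular to the desired track; the heading must have a component into the current equal to 2.0 knots: 21.4 sin θ = 2.0.
sin θ = 0.0935, so θ = 5.363°.

5°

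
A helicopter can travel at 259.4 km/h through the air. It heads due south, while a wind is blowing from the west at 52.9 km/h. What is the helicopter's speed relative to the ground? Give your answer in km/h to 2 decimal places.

Taking east as x and north as y: velocity relative to the air = (0.000, -259.400) km/h; the air relative to ground = (52.900, 0.000) km/h.
Velocity relative to ground = (0.000, -259.400) + (52.900, 0.000) = (52.900, -259.400) km/h.
Speed = |(52.900, -259.400)| = 264.739 km/h.

264.74 km/h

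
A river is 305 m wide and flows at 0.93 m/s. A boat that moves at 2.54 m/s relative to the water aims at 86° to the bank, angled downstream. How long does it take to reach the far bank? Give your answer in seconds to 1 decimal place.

The component of the boat's velocity perpendicular to the bank is 2.54 × sin 86° = 2.534 m/s.
The current is parallel to the bank, so it does not affect the crossing time.
Time = 305 / 2.534 = 120.372 s.

120.4 s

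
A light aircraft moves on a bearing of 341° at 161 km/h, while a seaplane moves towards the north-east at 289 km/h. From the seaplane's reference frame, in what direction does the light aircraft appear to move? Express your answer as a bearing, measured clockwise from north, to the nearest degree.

259°

Taking east as x and north as y: light aircraft velocity = (-52.416, 152.228) km/h; seaplane velocity = (204.354, 204.354) km/h.
Velocity of light aircraft relative to seaplane = (-52.416, 152.228) − (204.354, 204.354) = (-256.770, -52.125) km/h.
Bearing = atan2(-256.77, -52.13) = 258.52° clockwise from north.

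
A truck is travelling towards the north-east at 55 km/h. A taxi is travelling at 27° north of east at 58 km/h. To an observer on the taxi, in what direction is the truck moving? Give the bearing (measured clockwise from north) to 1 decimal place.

314.5°

Taking east as x and north as y: truck velocity = (38.891, 38.891) km/h; taxi velocity = (51.678, 26.331) km/h.
Velocity of truck relative to taxi = (38.891, 38.891) − (51.678, 26.331) = (-12.788, 12.559) km/h.
Bearing = atan2(-12.79, 12.56) = 314.48° clockwise from north.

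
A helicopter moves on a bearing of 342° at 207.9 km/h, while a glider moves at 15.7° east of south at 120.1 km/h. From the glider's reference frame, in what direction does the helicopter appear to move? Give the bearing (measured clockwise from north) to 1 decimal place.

Taking east as x and north as y: helicopter velocity = (-64.245, 197.725) km/h; glider velocity = (32.499, -115.619) km/h.
Velocity of helicopter relative to glider = (-64.245, 197.725) − (32.499, -115.619) = (-96.744, 313.344) km/h.
Bearing = atan2(-96.74, 313.34) = 342.84° clockwise from north.

342.8°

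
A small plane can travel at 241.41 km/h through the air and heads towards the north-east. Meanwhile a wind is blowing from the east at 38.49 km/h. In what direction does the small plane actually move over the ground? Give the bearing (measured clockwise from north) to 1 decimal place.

037.8°

Taking east as x and north as y: velocity relative to the air = (170.703, 170.703) km/h; the air relative to ground = (-38.490, 0.000) km/h.
Velocity relative to ground = (170.703, 170.703) + (-38.490, 0.000) = (132.213, 170.703) km/h.
Bearing = atan2(132.21, 170.70) = 37.76° clockwise from north.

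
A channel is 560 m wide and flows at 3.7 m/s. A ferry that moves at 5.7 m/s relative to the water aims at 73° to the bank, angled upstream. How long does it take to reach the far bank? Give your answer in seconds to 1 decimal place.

102.7 s

The component of the ferry's velocity perpendicular to the bank is 5.7 × sin 73° = 5.451 m/s.
The current is parallel to the bank, so it does not affect the crossing time.
Time = 560 / 5.451 = 102.735 s.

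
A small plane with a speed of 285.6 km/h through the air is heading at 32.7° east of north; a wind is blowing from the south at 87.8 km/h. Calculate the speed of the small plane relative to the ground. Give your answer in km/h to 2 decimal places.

Taking east as x and north as y: velocity relative to the air = (154.293, 240.335) km/h; the air relative to ground = (0.000, 87.800) km/h.
Velocity relative to ground = (154.293, 240.335) + (0.000, 87.800) = (154.293, 328.135) km/h.
Speed = |(154.293, 328.135)| = 362.600 km/h.

362.60 km/h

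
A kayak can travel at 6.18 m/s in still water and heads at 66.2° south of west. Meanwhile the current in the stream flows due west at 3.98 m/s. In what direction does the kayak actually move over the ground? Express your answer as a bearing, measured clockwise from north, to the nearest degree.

Taking east as x and north as y: velocity relative to the water = (-2.494, -5.654) m/s; the water relative to ground = (-3.980, 0.000) m/s.
Velocity relative to ground = (-2.494, -5.654) + (-3.980, 0.000) = (-6.474, -5.654) m/s.
Bearing = atan2(-6.47, -5.65) = 228.87° clockwise from north.

229°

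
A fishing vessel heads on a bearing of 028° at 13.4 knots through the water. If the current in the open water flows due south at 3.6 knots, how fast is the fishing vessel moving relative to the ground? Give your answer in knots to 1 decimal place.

10.4 knots

Taking east as x and north as y: velocity relative to the water = (6.291, 11.831) knots; the water relative to ground = (0.000, -3.600) knots.
Velocity relative to ground = (6.291, 11.831) + (0.000, -3.600) = (6.291, 8.231) knots.
Speed = |(6.291, 8.231)| = 10.360 knots.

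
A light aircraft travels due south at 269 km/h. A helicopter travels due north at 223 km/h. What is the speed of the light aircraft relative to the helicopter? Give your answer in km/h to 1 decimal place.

Taking east as x and north as y: light aircraft velocity = (0.000, -269.000) km/h; helicopter velocity = (0.000, 223.000) km/h.
Velocity of light aircraft relative to helicopter = (0.000, -269.000) − (0.000, 223.000) = (0.000, -492.000) km/h.
Magnitude = |(0.000, -492.000)| = 492.000 km/h.

492.0 km/h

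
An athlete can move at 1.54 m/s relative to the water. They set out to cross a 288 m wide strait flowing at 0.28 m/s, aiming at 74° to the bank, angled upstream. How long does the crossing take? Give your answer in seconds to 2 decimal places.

The component of the athlete's velocity perpendicular to the bank is 1.54 × sin 74° = 1.480 m/s.
The flow acts along the bank and has no component across it.
Time = 288 / 1.480 = 194.550 s.

194.55 s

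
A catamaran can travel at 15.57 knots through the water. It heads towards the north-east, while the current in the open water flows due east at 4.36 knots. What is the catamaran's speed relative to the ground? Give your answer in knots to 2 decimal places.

Taking east as x and north as y: velocity relative to the water = (11.010, 11.010) knots; the water relative to ground = (4.360, 0.000) knots.
Velocity relative to ground = (11.010, 11.010) + (4.360, 0.000) = (15.370, 11.010) knots.
Speed = |(15.370, 11.010)| = 18.906 knots.

18.91 knots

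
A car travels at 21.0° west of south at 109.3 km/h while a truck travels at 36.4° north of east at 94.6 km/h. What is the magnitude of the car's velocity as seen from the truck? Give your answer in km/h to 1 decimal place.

Taking east as x and north as y: car velocity = (-39.170, -102.040) km/h; truck velocity = (76.143, 56.137) km/h.
Velocity of car relative to truck = (-39.170, -102.040) − (76.143, 56.137) = (-115.313, -158.178) km/h.
Magnitude = |(-115.313, -158.178)| = 195.748 km/h.

195.7 km/h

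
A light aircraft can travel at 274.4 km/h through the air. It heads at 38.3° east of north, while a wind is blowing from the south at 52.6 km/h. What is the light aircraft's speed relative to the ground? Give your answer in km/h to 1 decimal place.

Taking east as x and north as y: velocity relative to the air = (170.067, 215.343) km/h; the air relative to ground = (0.000, 52.600) km/h.
Velocity relative to ground = (170.067, 215.343) + (0.000, 52.600) = (170.067, 267.943) km/h.
Speed = |(170.067, 267.943)| = 317.358 km/h.

317.4 km/h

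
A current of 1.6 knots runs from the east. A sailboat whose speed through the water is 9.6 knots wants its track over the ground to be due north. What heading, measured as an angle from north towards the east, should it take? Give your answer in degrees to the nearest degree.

The current pushes perpendicular to the desired track; the heading must have a component into the current equal to 1.6 knots: 9.6 sin θ = 1.6.
sin θ = 0.1667, so θ = 9.594°.

10°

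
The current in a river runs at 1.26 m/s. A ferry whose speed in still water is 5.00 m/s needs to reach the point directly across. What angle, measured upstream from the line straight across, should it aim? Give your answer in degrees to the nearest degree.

To cancel the current, the upstream component of the ferry's velocity must equal the flow: 5.00 sin θ = 1.26.
sin θ = 1.26 / 5.00 = 0.2520.
θ = arcsin(0.2520) = 14.596°.

15°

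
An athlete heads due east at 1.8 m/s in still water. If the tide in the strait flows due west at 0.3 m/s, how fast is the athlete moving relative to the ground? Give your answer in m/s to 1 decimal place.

Taking east as x and north as y: velocity relative to the water = (1.800, 0.000) m/s; the water relative to ground = (-0.300, 0.000) m/s.
Velocity relative to ground = (1.800, 0.000) + (-0.300, 0.000) = (1.500, 0.000) m/s.
Speed = |(1.500, 0.000)| = 1.500 m/s.

1.5 m/s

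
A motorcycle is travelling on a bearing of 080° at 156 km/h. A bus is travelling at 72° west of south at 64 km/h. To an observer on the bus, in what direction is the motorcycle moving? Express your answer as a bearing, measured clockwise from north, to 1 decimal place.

077.7°

Taking east as x and north as y: motorcycle velocity = (153.630, 27.089) km/h; bus velocity = (-60.868, -19.777) km/h.
Velocity of motorcycle relative to bus = (153.630, 27.089) − (-60.868, -19.777) = (214.498, 46.866) km/h.
Bearing = atan2(214.50, 46.87) = 77.67° clockwise from north.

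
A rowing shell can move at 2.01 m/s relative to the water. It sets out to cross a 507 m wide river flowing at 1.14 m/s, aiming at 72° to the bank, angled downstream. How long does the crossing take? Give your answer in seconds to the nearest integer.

265 s

The component of the rowing shell's velocity perpendicular to the bank is 2.01 × sin 72° = 1.912 m/s.
Only the cross-stream component determines the crossing time; the current contributes nothing perpendicular to the bank.
Time = 507 / 1.912 = 265.220 s.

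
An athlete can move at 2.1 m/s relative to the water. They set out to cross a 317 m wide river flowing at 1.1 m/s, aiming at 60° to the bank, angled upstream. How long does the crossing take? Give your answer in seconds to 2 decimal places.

The component of the athlete's velocity perpendicular to the bank is 2.1 × sin 60° = 1.819 m/s.
Only the cross-stream component determines the crossing time; the current contributes nothing perpendicular to the bank.
Time = 317 / 1.819 = 174.305 s.

174.30 s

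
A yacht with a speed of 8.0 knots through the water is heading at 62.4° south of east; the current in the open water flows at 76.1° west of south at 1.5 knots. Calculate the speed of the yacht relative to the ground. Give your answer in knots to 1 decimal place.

Taking east as x and north as y: velocity relative to the water = (3.706, -7.090) knots; the water relative to ground = (-1.456, -0.360) knots.
Velocity relative to ground = (3.706, -7.090) + (-1.456, -0.360) = (2.250, -7.450) knots.
Speed = |(2.250, -7.450)| = 7.782 knots.

7.8 knots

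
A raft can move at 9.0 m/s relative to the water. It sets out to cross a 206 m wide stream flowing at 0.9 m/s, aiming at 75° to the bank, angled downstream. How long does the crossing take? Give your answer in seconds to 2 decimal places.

The component of the raft's velocity perpendicular to the bank is 9.0 × sin 75° = 8.693 m/s.
Only the cross-stream component determines the crossing time; the current contributes nothing perpendicular to the bank.
Time = 206 / 8.693 = 23.696 s.

23.70 s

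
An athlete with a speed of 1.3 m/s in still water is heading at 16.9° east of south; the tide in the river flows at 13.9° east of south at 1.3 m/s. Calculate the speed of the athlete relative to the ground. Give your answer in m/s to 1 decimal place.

Taking east as x and north as y: velocity relative to the water = (0.378, -1.244) m/s; the water relative to ground = (0.312, -1.262) m/s.
Velocity relative to ground = (0.378, -1.244) + (0.312, -1.262) = (0.690, -2.506) m/s.
Speed = |(0.690, -2.506)| = 2.599 m/s.

2.6 m/s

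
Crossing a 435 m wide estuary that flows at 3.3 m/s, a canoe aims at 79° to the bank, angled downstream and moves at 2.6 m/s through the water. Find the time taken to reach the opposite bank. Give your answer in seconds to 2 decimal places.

The component of the canoe's velocity perpendicular to the bank is 2.6 × sin 79° = 2.552 m/s.
The current is parallel to the bank, so it does not affect the crossing time.
Time = 435 / 2.552 = 170.439 s.

170.44 s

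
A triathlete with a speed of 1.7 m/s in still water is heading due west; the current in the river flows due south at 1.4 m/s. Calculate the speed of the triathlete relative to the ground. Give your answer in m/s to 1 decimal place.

Taking east as x and north as y: velocity relative to the water = (-1.700, 0.000) m/s; the water relative to ground = (0.000, -1.400) m/s.
Velocity relative to ground = (-1.700, 0.000) + (0.000, -1.400) = (-1.700, -1.400) m/s.
Speed = |(-1.700, -1.400)| = 2.202 m/s.

2.2 m/s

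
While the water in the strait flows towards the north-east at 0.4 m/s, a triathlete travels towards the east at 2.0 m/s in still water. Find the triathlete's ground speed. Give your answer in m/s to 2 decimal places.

Taking east as x and north as y: velocity relative to the water = (2.000, 0.000) m/s; the water relative to ground = (0.283, 0.283) m/s.
Velocity relative to ground = (2.000, 0.000) + (0.283, 0.283) = (2.283, 0.283) m/s.
Speed = |(2.283, 0.283)| = 2.300 m/s.

2.30 m/s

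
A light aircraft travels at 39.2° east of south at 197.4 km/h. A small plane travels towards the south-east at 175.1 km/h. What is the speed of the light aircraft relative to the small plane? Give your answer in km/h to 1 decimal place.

29.2 km/h

Taking east as x and north as y: light aircraft velocity = (124.763, -152.974) km/h; small plane velocity = (123.814, -123.814) km/h.
Velocity of light aircraft relative to small plane = (124.763, -152.974) − (123.814, -123.814) = (0.948, -29.160) km/h.
Magnitude = |(0.948, -29.160)| = 29.175 km/h.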